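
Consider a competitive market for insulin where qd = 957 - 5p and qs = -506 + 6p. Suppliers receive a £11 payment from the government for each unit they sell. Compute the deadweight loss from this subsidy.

Pre-subsidy: 957 - 5p = -506 + 6p gives p* = 133, q* = 292.
With the subsidy, sellers receive ps = pb + 11 for each unit, where pb is the price buyers pay.
Supply in terms of pb becomes qs = -506 + 6(pb + 11) = -440 + 6pb. Setting this equal to demand: 957 - 5pb = -440 + 6pb, so pb = 127.
Sellers receive ps = 127 + 11 = 138; q' = 957 − 5·127 = 322.
The subsidy expands output by 322 − 292 = 30 past the efficient level; on those units the gap between marginal cost and willingness to pay runs from 0 up to 11.
DWL = ½ × 11 × 30 = 165.

Deadweight loss = £165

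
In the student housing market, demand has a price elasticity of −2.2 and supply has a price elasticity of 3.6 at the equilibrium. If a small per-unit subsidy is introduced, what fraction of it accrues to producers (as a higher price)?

Producer share = 11/29

For a small subsidy around the equilibrium, the benefit split depends on the relative slopes, which at a point are proportional to the elasticities.
Buyer share = εs/(εs + |εd|) = 3.6/(3.6 + 2.2) = 18/29; seller share = |εd|/(εs + |εd|) = 11/29.
So producers capture 11/29 of the subsidy.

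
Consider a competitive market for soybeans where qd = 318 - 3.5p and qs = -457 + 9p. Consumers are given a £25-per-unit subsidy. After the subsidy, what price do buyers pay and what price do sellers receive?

Pre-subsidy: 318 - 3.5p = -457 + 9p gives p* = 62, q* = 101.
With the rebate, buyers effectively pay pb = ps − 25, where ps is the price sellers receive.
Demand in terms of ps becomes qd = 318 − 3.5(ps − 25) = 405.5 - 3.5ps. Setting this equal to supply: 405.5 - 3.5ps = -457 + 9ps, so ps = 69.
Buyers pay pb = 69 − 25 = 44; q' = -457 + 9·69 = 164.

Buyers pay £44; sellers receive £69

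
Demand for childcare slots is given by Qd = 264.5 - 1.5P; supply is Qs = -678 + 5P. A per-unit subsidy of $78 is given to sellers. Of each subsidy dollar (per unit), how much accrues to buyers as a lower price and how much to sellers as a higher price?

Buyers gain $60 per unit; sellers gain $18 per unit

Pre-subsidy: 264.5 - 1.5P = -678 + 5P gives P* = 145, Q* = 47.
With the subsidy, sellers receive Ps = Pb + 78 for each unit, where Pb is the price buyers pay.
Supply in terms of Pb becomes Qs = -678 + 5(Pb + 78) = -288 + 5Pb. Setting this equal to demand: 264.5 - 1.5Pb = -288 + 5Pb, so Pb = 85.
Sellers receive Ps = 85 + 78 = 163; Q' = 264.5 − 1.5·85 = 137.
Buyers' price falls by P* − Pb = 145 − 85 = 60; sellers' price rises by Ps − P* = 163 − 145 = 18.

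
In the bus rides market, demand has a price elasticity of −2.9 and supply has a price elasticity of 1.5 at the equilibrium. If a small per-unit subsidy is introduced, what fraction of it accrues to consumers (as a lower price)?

For a small subsidy around the equilibrium, the benefit split depends on the relative slopes, which at a point are proportional to the elasticities.
Buyer share = εs/(εs + |εd|) = 1.5/(1.5 + 2.9) = 15/44; seller share = |εd|/(εs + |εd|) = 29/44.

Consumer share = 15/44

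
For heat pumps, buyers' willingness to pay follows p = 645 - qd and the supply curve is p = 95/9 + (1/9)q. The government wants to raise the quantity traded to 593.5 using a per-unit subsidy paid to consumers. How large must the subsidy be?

At q = 593.5, from the demand curve buyers pay pb = 645 − 1·593.5 = 51.5; from the supply curve sellers need ps = 95/9 + (1/9)·593.5 = 76.5.
The subsidy must fill the gap: s = ps − pb = 76.5 − 51.5 = 25.

Required subsidy s = 25 per unit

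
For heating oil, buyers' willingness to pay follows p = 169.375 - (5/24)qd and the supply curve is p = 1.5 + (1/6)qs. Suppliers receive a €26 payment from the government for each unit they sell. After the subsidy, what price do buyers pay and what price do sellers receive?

Buyers pay 185/3; sellers receive 263/3

Pre-subsidy: 169.375 - (5/24)q = 1.5 + (1/6)q gives q* = 1343/3 and p* = 685/9.
With the subsidy, sellers receive ps = pb + 26 for each unit, where pb is the price buyers pay.
On the curves, pb = 169.375 - (5/24)q and ps = 1.5 + (1/6)q; the wedge ps − pb = 26 gives 1.5 + (1/6)q − (169.375 - (5/24)q) = 26, so q' = 517.
Then pb = 169.375 − (5/24)·517 = 185/3 and ps = 1.5 + (1/6)·517 = 263/3.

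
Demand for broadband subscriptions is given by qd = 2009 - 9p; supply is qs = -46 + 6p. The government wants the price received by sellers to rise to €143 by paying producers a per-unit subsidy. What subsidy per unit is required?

Required subsidy s = €10 per unit

At a seller price of 143, quantity supplied is -46 + 6·143 = 812.
Buyers absorb 812 only when they pay pb with 2009 − 9·pb = 812, i.e. pb = 133.
s = ps − pb = 143 − 133 = 10.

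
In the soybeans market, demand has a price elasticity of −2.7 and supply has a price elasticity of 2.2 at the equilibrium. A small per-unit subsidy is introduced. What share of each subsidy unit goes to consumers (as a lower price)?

For a small subsidy around the equilibrium, the benefit split depends on the relative slopes, which at a point are proportional to the elasticities.
Buyer share = εs/(εs + |εd|) = 2.2/(2.2 + 2.7) = 22/49; seller share = |εd|/(εs + |εd|) = 27/49.

Consumer share = 22/49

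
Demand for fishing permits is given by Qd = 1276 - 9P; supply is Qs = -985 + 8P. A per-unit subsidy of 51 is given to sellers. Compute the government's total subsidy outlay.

Pre-subsidy: 1276 - 9P = -985 + 8P gives P* = 133, Q* = 79.
With the subsidy, sellers receive Ps = Pb + 51 for each unit, where Pb is the price buyers pay.
Supply in terms of Pb becomes Qs = -985 + 8(Pb + 51) = -577 + 8Pb. Setting this equal to demand: 1276 - 9Pb = -577 + 8Pb, so Pb = 109.
Sellers receive Ps = 109 + 51 = 160; Q' = 1276 − 9·109 = 295.
Government outlay = subsidy × quantity = 51 × 295 = 15045.

Government cost = 15045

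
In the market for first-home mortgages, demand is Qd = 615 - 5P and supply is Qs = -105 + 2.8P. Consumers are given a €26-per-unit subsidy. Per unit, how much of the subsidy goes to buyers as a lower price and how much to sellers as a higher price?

Buyers gain 28/3 per unit; sellers gain 50/3 per unit

Pre-subsidy: 615 - 5P = -105 + 2.8P gives P* = 1200/13, Q* = 1995/13.
With the rebate, buyers effectively pay Pb = Ps − 26, where Ps is the price sellers receive.
Demand in terms of Ps becomes Qd = 615 − 5(Ps − 26) = 745 - 5Ps. Setting this equal to supply: 745 - 5Ps = -105 + 2.8Ps, so Ps = 4250/39.
Buyers pay Pb = 4250/39 − 26 = 3236/39; Q' = -105 + 2.8·(4250/39) = 7805/39.
Buyers' price falls by P* − Pb = 1200/13 − 3236/39 = 28/3; sellers' price rises by Ps − P* = 4250/39 − 1200/13 = 50/3.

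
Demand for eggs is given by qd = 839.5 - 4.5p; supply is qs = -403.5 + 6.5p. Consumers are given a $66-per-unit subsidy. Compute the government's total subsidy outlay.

Government cost = $33429

Pre-subsidy: 839.5 - 4.5p = -403.5 + 6.5p gives p* = 113, q* = 331.
With the rebate, buyers effectively pay pb = ps − 66, where ps is the price sellers receive.
Demand in terms of ps becomes qd = 839.5 − 4.5(ps − 66) = 1136.5 - 4.5ps. Setting this equal to supply: 1136.5 - 4.5ps = -403.5 + 6.5ps, so ps = 140.
Buyers pay pb = 140 − 66 = 74; q' = -403.5 + 6.5·140 = 506.5.
Government outlay = subsidy × quantity = 66 × 506.5 = 33429.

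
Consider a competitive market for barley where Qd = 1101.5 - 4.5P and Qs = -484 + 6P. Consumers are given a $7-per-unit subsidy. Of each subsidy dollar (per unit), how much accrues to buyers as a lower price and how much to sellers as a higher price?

Pre-subsidy: 1101.5 - 4.5P = -484 + 6P gives P* = 151, Q* = 422.
With the rebate, buyers effectively pay Pb = Ps − 7, where Ps is the price sellers receive.
Demand in terms of Ps becomes Qd = 1101.5 − 4.5(Ps − 7) = 1133 - 4.5Ps. Setting this equal to supply: 1133 - 4.5Ps = -484 + 6Ps, so Ps = 154.
Buyers pay Pb = 154 − 7 = 147; Q' = -484 + 6·154 = 440.
Buyers' price falls by P* − Pb = 151 − 147 = 4; sellers' price rises by Ps − P* = 154 − 151 = 3.

Buyers gain $4 per unit; sellers gain $3 per unit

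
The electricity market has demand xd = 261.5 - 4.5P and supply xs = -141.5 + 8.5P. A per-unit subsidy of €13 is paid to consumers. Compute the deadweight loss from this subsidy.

Pre-subsidy: 261.5 - 4.5P = -141.5 + 8.5P gives P* = 31, x* = 122.
With the rebate, buyers effectively pay Pb = Ps − 13, where Ps is the price sellers receive.
Demand in terms of Ps becomes xd = 261.5 − 4.5(Ps − 13) = 320 - 4.5Ps. Setting this equal to supply: 320 - 4.5Ps = -141.5 + 8.5Ps, so Ps = 35.5.
Buyers pay Pb = 35.5 − 13 = 22.5; x' = -141.5 + 8.5·35.5 = 160.25.
The subsidy expands output by 160.25 − 122 = 38.25 past the efficient level; on those units the gap between marginal cost and willingness to pay runs from 0 up to 13.
DWL = ½ × 13 × 38.25 = 248.625.

Deadweight loss = €248.625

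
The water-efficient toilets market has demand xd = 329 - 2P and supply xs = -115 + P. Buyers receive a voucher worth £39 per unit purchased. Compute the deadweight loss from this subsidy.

Pre-subsidy: 329 - 2P = -115 + P gives P* = 148, x* = 33.
With the rebate, buyers effectively pay Pb = Ps − 39, where Ps is the price sellers receive.
Demand in terms of Ps becomes xd = 329 − 2(Ps − 39) = 407 - 2Ps. Setting this equal to supply: 407 - 2Ps = -115 + Ps, so Ps = 174.
Buyers pay Pb = 174 − 39 = 135; x' = -115 + 1·174 = 59.
The subsidy expands output by 59 − 33 = 26 past the efficient level; on those units the gap between marginal cost and willingness to pay runs from 0 up to 39.
DWL = ½ × 39 × 26 = 507.

Deadweight loss = £507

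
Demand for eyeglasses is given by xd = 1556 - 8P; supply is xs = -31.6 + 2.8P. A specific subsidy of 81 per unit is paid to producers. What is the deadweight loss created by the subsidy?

Deadweight loss = 6804

Pre-subsidy: 1556 - 8P = -31.6 + 2.8P gives P* = 147, x* = 380.
With the subsidy, sellers receive Ps = Pb + 81 for each unit, where Pb is the price buyers pay.
Supply in terms of Pb becomes xs = -31.6 + 2.8(Pb + 81) = 195.2 + 2.8Pb. Setting this equal to demand: 1556 - 8Pb = 195.2 + 2.8Pb, so Pb = 126.
Sellers receive Ps = 126 + 81 = 207; x' = 1556 − 8·126 = 548.
The subsidy expands output by 548 − 380 = 168 past the efficient level; on those units the gap between marginal cost and willingness to pay runs from 0 up to 81.
DWL = ½ × 81 × 168 = 6804.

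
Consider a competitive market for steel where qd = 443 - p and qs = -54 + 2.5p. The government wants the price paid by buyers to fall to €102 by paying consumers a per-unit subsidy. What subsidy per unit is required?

Required subsidy s = €56 per unit

At a buyer price of 102, quantity demanded is 443 − 1·102 = 341.
Sellers supply 341 only when they receive ps with -54 + 2.5·ps = 341, i.e. ps = 158.
s = ps − pb = 158 − 102 = 56.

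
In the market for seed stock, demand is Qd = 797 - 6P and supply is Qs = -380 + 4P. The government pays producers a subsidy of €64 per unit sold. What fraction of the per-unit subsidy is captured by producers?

Producer share = 0.6

Pre-subsidy: 797 - 6P = -380 + 4P gives P* = 117.7, Q* = 90.8.
With the subsidy, sellers receive Ps = Pb + 64 for each unit, where Pb is the price buyers pay.
Supply in terms of Pb becomes Qs = -380 + 4(Pb + 64) = -124 + 4Pb. Setting this equal to demand: 797 - 6Pb = -124 + 4Pb, so Pb = 92.1.
Sellers receive Ps = 92.1 + 64 = 156.1; Q' = 797 − 6·92.1 = 244.4.
Buyers' price falls by P* − Pb = 117.7 − 92.1 = 25.6; sellers' price rises by Ps − P* = 156.1 − 117.7 = 38.4.
So producers capture 38.4/64 = 0.6 of each unit of subsidy.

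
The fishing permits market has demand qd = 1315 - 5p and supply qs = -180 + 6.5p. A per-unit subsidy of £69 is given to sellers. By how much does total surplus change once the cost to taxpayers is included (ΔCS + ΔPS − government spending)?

Net change in total surplus = -£6727.5

Pre-subsidy: 1315 - 5p = -180 + 6.5p gives p* = 130, q* = 665.
With the subsidy, sellers receive ps = pb + 69 for each unit, where pb is the price buyers pay.
Supply in terms of pb becomes qs = -180 + 6.5(pb + 69) = 268.5 + 6.5pb. Setting this equal to demand: 1315 - 5pb = 268.5 + 6.5pb, so pb = 91.
Sellers receive ps = 91 + 69 = 160; q' = 1315 − 5·91 = 860.
ΔCS = ½(665 + 860)(130 − 91) = 29737.5; ΔPS = ½(665 + 860)(160 − 130) = 22875.
Government spending = 69 × 860 = 59340.
Net change = 29737.5 + 22875 − 59340 = -6727.5. The loss equals the DWL triangle ½·69·195.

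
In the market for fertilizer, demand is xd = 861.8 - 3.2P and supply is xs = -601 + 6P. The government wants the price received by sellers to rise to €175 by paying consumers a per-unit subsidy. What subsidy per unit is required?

At a seller price of 175, quantity supplied is -601 + 6·175 = 449.
Buyers absorb 449 only when they pay Pb with 861.8 − 3.2·Pb = 449, i.e. Pb = 129.
s = Ps − Pb = 175 − 129 = 46.

Required subsidy s = €46 per unit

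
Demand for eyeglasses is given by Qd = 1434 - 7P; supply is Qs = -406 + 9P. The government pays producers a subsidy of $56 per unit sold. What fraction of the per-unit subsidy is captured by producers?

Pre-subsidy: 1434 - 7P = -406 + 9P gives P* = 115, Q* = 629.
With the subsidy, sellers receive Ps = Pb + 56 for each unit, where Pb is the price buyers pay.
Supply in terms of Pb becomes Qs = -406 + 9(Pb + 56) = 98 + 9Pb. Setting this equal to demand: 1434 - 7Pb = 98 + 9Pb, so Pb = 83.5.
Sellers receive Ps = 83.5 + 56 = 139.5; Q' = 1434 − 7·83.5 = 849.5.
Buyers' price falls by P* − Pb = 115 − 83.5 = 31.5; sellers' price rises by Ps − P* = 139.5 − 115 = 24.5.
So producers capture 24.5/56 = 0.4375 of each unit of subsidy.

Producer share = 0.4375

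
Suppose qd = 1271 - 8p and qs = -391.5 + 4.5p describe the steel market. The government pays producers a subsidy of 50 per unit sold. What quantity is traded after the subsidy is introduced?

Pre-subsidy: 1271 - 8p = -391.5 + 4.5p gives p* = 133, q* = 207.
With the subsidy, sellers receive ps = pb + 50 for each unit, where pb is the price buyers pay.
Supply in terms of pb becomes qs = -391.5 + 4.5(pb + 50) = -166.5 + 4.5pb. Setting this equal to demand: 1271 - 8pb = -166.5 + 4.5pb, so pb = 115.
Sellers receive ps = 115 + 50 = 165; q' = 1271 − 8·115 = 351.

q' = 351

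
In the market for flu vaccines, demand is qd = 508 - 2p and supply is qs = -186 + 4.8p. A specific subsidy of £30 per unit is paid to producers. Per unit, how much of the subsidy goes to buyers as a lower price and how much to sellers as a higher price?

Buyers gain 360/17 per unit; sellers gain 150/17 per unit

Pre-subsidy: 508 - 2p = -186 + 4.8p gives p* = 1735/17, q* = 5166/17.
With the subsidy, sellers receive ps = pb + 30 for each unit, where pb is the price buyers pay.
Supply in terms of pb becomes qs = -186 + 4.8(pb + 30) = -42 + 4.8pb. Setting this equal to demand: 508 - 2pb = -42 + 4.8pb, so pb = 1375/17.
Sellers receive ps = 1375/17 + 30 = 1885/17; q' = 508 − 2·(1375/17) = 5886/17.
Buyers' price falls by p* − pb = 1735/17 − 1375/17 = 360/17; sellers' price rises by ps − p* = 1885/17 − 1735/17 = 150/17.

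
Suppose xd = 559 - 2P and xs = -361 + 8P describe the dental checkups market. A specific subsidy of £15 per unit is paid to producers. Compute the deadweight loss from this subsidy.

Pre-subsidy: 559 - 2P = -361 + 8P gives P* = 92, x* = 375.
With the subsidy, sellers receive Ps = Pb + 15 for each unit, where Pb is the price buyers pay.
Supply in terms of Pb becomes xs = -361 + 8(Pb + 15) = -241 + 8Pb. Setting this equal to demand: 559 - 2Pb = -241 + 8Pb, so Pb = 80.
Sellers receive Ps = 80 + 15 = 95; x' = 559 − 2·80 = 399.
The subsidy expands output by 399 − 375 = 24 past the efficient level; on those units the gap between marginal cost and willingness to pay runs from 0 up to 15.
DWL = ½ × 15 × 24 = 180.

Deadweight loss = £180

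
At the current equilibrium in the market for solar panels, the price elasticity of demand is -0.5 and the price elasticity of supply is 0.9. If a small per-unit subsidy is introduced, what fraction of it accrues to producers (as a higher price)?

Producer share = 5/14

For a small subsidy around the equilibrium, the benefit split depends on the relative slopes, which at a point are proportional to the elasticities.
Buyer share = εs/(εs + |εd|) = 0.9/(0.9 + 0.5) = 9/14; seller share = |εd|/(εs + |εd|) = 5/14.
So producers capture 5/14 of the subsidy.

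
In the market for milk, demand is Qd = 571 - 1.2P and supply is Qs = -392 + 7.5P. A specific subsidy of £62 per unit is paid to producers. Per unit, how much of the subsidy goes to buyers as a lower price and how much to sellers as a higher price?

Pre-subsidy: 571 - 1.2P = -392 + 7.5P gives P* = 3210/29, Q* = 12707/29.
With the subsidy, sellers receive Ps = Pb + 62 for each unit, where Pb is the price buyers pay.
Supply in terms of Pb becomes Qs = -392 + 7.5(Pb + 62) = 73 + 7.5Pb. Setting this equal to demand: 571 - 1.2Pb = 73 + 7.5Pb, so Pb = 1660/29.
Sellers receive Ps = 1660/29 + 62 = 3458/29; Q' = 571 − 1.2·(1660/29) = 14567/29.
Buyers' price falls by P* − Pb = 3210/29 − 1660/29 = 1550/29; sellers' price rises by Ps − P* = 3458/29 − 3210/29 = 248/29.

Buyers gain 1550/29 per unit; sellers gain 248/29 per unit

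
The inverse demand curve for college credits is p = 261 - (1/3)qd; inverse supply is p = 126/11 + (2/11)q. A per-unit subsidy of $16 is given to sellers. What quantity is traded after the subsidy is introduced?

q' = 8763/17

Pre-subsidy: 261 - (1/3)q = 126/11 + (2/11)q gives q* = 8235/17 and p* = 1692/17.
With the subsidy, sellers receive ps = pb + 16 for each unit, where pb is the price buyers pay.
On the curves, pb = 261 - (1/3)q and ps = 126/11 + (2/11)q; the wedge ps − pb = 16 gives 126/11 + (2/11)q − (261 - (1/3)q) = 16, so q' = 8763/17.
Then pb = 261 − (1/3)·(8763/17) = 1516/17 and ps = 126/11 + (2/11)·(8763/17) = 1788/17.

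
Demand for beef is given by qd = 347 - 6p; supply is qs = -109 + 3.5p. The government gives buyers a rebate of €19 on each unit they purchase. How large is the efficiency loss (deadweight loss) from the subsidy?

Deadweight loss = €399

Pre-subsidy: 347 - 6p = -109 + 3.5p gives p* = 48, q* = 59.
With the rebate, buyers effectively pay pb = ps − 19, where ps is the price sellers receive.
Demand in terms of ps becomes qd = 347 − 6(ps − 19) = 461 - 6ps. Setting this equal to supply: 461 - 6ps = -109 + 3.5ps, so ps = 60.
Buyers pay pb = 60 − 19 = 41; q' = -109 + 3.5·60 = 101.
The subsidy expands output by 101 − 59 = 42 past the efficient level; on those units the gap between marginal cost and willingness to pay runs from 0 up to 19.
DWL = ½ × 19 × 42 = 399.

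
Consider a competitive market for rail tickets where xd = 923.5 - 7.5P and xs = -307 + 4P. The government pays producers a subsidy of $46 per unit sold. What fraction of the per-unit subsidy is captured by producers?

Producer share = 15/23

Pre-subsidy: 923.5 - 7.5P = -307 + 4P gives P* = 107, x* = 121.
With the subsidy, sellers receive Ps = Pb + 46 for each unit, where Pb is the price buyers pay.
Supply in terms of Pb becomes xs = -307 + 4(Pb + 46) = -123 + 4Pb. Setting this equal to demand: 923.5 - 7.5Pb = -123 + 4Pb, so Pb = 91.
Sellers receive Ps = 91 + 46 = 137; x' = 923.5 − 7.5·91 = 241.
Buyers' price falls by P* − Pb = 107 − 91 = 16; sellers' price rises by Ps − P* = 137 − 107 = 30.
So producers capture 30/46 = 15/23 of each unit of subsidy.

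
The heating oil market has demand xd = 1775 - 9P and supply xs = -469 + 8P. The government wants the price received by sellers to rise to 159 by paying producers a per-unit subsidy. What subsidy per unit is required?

Required subsidy s = 51 per unit

At a seller price of 159, quantity supplied is -469 + 8·159 = 803.
Buyers absorb 803 only when they pay Pb with 1775 − 9·Pb = 803, i.e. Pb = 108.
s = Ps − Pb = 159 − 108 = 51.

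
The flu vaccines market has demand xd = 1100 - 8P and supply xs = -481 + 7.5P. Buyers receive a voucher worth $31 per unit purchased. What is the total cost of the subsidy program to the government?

Government cost = $12524

Pre-subsidy: 1100 - 8P = -481 + 7.5P gives P* = 102, x* = 284.
With the rebate, buyers effectively pay Pb = Ps − 31, where Ps is the price sellers receive.
Demand in terms of Ps becomes xd = 1100 − 8(Ps − 31) = 1348 - 8Ps. Setting this equal to supply: 1348 - 8Ps = -481 + 7.5Ps, so Ps = 118.
Buyers pay Pb = 118 − 31 = 87; x' = -481 + 7.5·118 = 404.
Government outlay = subsidy × quantity = 31 × 404 = 12524.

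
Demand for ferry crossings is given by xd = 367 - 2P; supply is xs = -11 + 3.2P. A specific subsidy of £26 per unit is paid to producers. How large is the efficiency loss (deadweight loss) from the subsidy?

Deadweight loss = £416

Pre-subsidy: 367 - 2P = -11 + 3.2P gives P* = 945/13, x* = 2881/13.
With the subsidy, sellers receive Ps = Pb + 26 for each unit, where Pb is the price buyers pay.
Supply in terms of Pb becomes xs = -11 + 3.2(Pb + 26) = 72.2 + 3.2Pb. Setting this equal to demand: 367 - 2Pb = 72.2 + 3.2Pb, so Pb = 737/13.
Sellers receive Ps = 737/13 + 26 = 1075/13; x' = 367 − 2·(737/13) = 3297/13.
The subsidy expands output by 3297/13 − 2881/13 = 32 past the efficient level; on those units the gap between marginal cost and willingness to pay runs from 0 up to 26.
DWL = ½ × 26 × 32 = 416.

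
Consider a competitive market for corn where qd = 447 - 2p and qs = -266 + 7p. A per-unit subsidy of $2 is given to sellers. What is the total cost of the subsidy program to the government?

Government cost = 1750/3

Pre-subsidy: 447 - 2p = -266 + 7p gives p* = 713/9, q* = 2597/9.
With the subsidy, sellers receive ps = pb + 2 for each unit, where pb is the price buyers pay.
Supply in terms of pb becomes qs = -266 + 7(pb + 2) = -252 + 7pb. Setting this equal to demand: 447 - 2pb = -252 + 7pb, so pb = 233/3.
Sellers receive ps = 233/3 + 2 = 239/3; q' = 447 − 2·(233/3) = 875/3.
Government outlay = subsidy × quantity = 2 × 875/3 = 1750/3.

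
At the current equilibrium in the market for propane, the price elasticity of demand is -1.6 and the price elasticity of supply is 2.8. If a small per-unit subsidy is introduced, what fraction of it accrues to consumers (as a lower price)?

For a small subsidy around the equilibrium, the benefit split depends on the relative slopes, which at a point are proportional to the elasticities.
Buyer share = εs/(εs + |εd|) = 2.8/(2.8 + 1.6) = 7/11; seller share = |εd|/(εs + |εd|) = 4/11.

Consumer share = 7/11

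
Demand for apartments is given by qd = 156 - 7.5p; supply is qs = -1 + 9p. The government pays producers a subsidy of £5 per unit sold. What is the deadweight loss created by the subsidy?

Deadweight loss = 1125/22

Pre-subsidy: 156 - 7.5p = -1 + 9p gives p* = 314/33, q* = 931/11.
With the subsidy, sellers receive ps = pb + 5 for each unit, where pb is the price buyers pay.
Supply in terms of pb becomes qs = -1 + 9(pb + 5) = 44 + 9pb. Setting this equal to demand: 156 - 7.5pb = 44 + 9pb, so pb = 224/33.
Sellers receive ps = 224/33 + 5 = 389/33; q' = 156 − 7.5·(224/33) = 1156/11.
The subsidy expands output by 1156/11 − 931/11 = 225/11 past the efficient level; on those units the gap between marginal cost and willingness to pay runs from 0 up to 5.
DWL = ½ × 5 × 225/11 = 1125/22.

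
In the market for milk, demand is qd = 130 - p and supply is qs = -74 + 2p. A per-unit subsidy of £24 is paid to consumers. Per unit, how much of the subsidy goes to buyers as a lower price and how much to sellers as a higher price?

Pre-subsidy: 130 - p = -74 + 2p gives p* = 68, q* = 62.
With the rebate, buyers effectively pay pb = ps − 24, where ps is the price sellers receive.
Demand in terms of ps becomes qd = 130 − 1(ps − 24) = 154 - ps. Setting this equal to supply: 154 - ps = -74 + 2ps, so ps = 76.
Buyers pay pb = 76 − 24 = 52; q' = -74 + 2·76 = 78.
Buyers' price falls by p* − pb = 68 − 52 = 16; sellers' price rises by ps − p* = 76 − 68 = 8.

Buyers gain £16 per unit; sellers gain £8 per unit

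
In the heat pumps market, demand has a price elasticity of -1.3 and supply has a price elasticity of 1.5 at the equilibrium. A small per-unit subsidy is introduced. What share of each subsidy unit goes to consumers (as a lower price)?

For a small subsidy around the equilibrium, the benefit split depends on the relative slopes, which at a point are proportional to the elasticities.
Buyer share = εs/(εs + |εd|) = 1.5/(1.5 + 1.3) = 15/28; seller share = |εd|/(εs + |εd|) = 13/28.

Consumer share = 15/28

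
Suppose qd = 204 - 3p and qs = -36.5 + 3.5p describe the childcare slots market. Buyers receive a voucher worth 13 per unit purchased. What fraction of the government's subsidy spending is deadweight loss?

Pre-subsidy: 204 - 3p = -36.5 + 3.5p gives p* = 37, q* = 93.
With the rebate, buyers effectively pay pb = ps − 13, where ps is the price sellers receive.
Demand in terms of ps becomes qd = 204 − 3(ps − 13) = 243 - 3ps. Setting this equal to supply: 243 - 3ps = -36.5 + 3.5ps, so ps = 43.
Buyers pay pb = 43 − 13 = 30; q' = -36.5 + 3.5·43 = 114.
ΔCS = ½(93 + 114)(37 − 30) = 724.5; ΔPS = ½(93 + 114)(43 − 37) = 621.
Government spending = 13 × 114 = 1482.
DWL = ½ × 13 × (114 − 93) = 136.5; fraction = 136.5 / 1482 = 7/76.

DWL / government spending = 7/76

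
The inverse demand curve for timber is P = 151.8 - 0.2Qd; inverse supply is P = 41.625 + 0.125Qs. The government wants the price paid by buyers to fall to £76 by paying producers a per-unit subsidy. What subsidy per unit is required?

Required subsidy s = £13 per unit

At a buyer price of 76, quantity demanded is 759 − 5·76 = 379.
Sellers supply 379 only when they receive Ps = 41.625 + 0.125·379 = 89.
s = Ps − Pb = 89 − 76 = 13.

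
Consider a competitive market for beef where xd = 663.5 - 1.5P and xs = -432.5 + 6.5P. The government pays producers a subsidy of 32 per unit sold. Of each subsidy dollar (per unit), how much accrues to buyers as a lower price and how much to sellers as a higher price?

Pre-subsidy: 663.5 - 1.5P = -432.5 + 6.5P gives P* = 137, x* = 458.
With the subsidy, sellers receive Ps = Pb + 32 for each unit, where Pb is the price buyers pay.
Supply in terms of Pb becomes xs = -432.5 + 6.5(Pb + 32) = -224.5 + 6.5Pb. Setting this equal to demand: 663.5 - 1.5Pb = -224.5 + 6.5Pb, so Pb = 111.
Sellers receive Ps = 111 + 32 = 143; x' = 663.5 − 1.5·111 = 497.
Buyers' price falls by P* − Pb = 137 − 111 = 26; sellers' price rises by Ps − P* = 143 − 137 = 6.

Buyers gain 26 per unit; sellers gain 6 per unit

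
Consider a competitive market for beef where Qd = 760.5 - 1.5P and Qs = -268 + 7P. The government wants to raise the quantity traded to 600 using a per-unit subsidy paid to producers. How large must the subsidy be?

At Q = 600, invert demand for the buyer price: Pb = (760.5 − 600)/1.5 = 107; invert supply for the seller price: Ps = (600 − (-268))/7 = 124.
The subsidy must fill the gap: s = Ps − Pb = 124 − 107 = 17.

Required subsidy s = 17 per unit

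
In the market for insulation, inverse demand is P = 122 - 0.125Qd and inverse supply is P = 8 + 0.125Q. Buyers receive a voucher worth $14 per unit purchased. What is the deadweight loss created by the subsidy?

Deadweight loss = $392

Pre-subsidy: 122 - 0.125Q = 8 + 0.125Q gives Q* = 456 and P* = 65.
With the rebate, buyers effectively pay Pb = Ps − 14, where Ps is the price sellers receive.
On the curves, Pb = 122 - 0.125Q and Ps = 8 + 0.125Q; the wedge Ps − Pb = 14 gives 8 + 0.125Q − (122 - 0.125Q) = 14, so Q' = 512.
Then Pb = 122 − 0.125·512 = 58 and Ps = 8 + 0.125·512 = 72.
The subsidy expands output by 512 − 456 = 56 past the efficient level; on those units the gap between marginal cost and willingness to pay runs from 0 up to 14.
DWL = ½ × 14 × 56 = 392.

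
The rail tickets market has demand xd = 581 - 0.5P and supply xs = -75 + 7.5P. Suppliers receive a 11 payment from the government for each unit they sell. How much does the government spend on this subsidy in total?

Pre-subsidy: 581 - 0.5P = -75 + 7.5P gives P* = 82, x* = 540.
With the subsidy, sellers receive Ps = Pb + 11 for each unit, where Pb is the price buyers pay.
Supply in terms of Pb becomes xs = -75 + 7.5(Pb + 11) = 7.5 + 7.5Pb. Setting this equal to demand: 581 - 0.5Pb = 7.5 + 7.5Pb, so Pb = 71.6875.
Sellers receive Ps = 71.6875 + 11 = 82.6875; x' = 581 − 0.5·71.6875 = 545.15625.
Government outlay = subsidy × quantity = 11 × 545.15625 = 5996.71875.

Government cost = 5996.71875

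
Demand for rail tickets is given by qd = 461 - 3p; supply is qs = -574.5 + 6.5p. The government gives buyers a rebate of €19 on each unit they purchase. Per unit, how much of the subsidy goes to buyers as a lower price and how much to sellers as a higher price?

Buyers gain €13 per unit; sellers gain €6 per unit

Pre-subsidy: 461 - 3p = -574.5 + 6.5p gives p* = 109, q* = 134.
With the rebate, buyers effectively pay pb = ps − 19, where ps is the price sellers receive.
Demand in terms of ps becomes qd = 461 − 3(ps − 19) = 518 - 3ps. Setting this equal to supply: 518 - 3ps = -574.5 + 6.5ps, so ps = 115.
Buyers pay pb = 115 − 19 = 96; q' = -574.5 + 6.5·115 = 173.
Buyers' price falls by p* − pb = 109 − 96 = 13; sellers' price rises by ps − p* = 115 − 109 = 6.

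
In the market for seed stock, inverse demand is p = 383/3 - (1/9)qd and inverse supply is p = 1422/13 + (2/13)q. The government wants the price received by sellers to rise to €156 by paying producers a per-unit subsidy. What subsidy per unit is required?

Required subsidy s = €62 per unit

At a seller price of 156, quantity supplied is -711 + 6.5·156 = 303.
Buyers absorb 303 only when they pay pb = 383/3 − (1/9)·303 = 94.
s = ps − pb = 156 − 94 = 62.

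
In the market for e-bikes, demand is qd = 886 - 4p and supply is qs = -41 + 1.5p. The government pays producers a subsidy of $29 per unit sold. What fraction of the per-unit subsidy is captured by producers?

Pre-subsidy: 886 - 4p = -41 + 1.5p gives p* = 1854/11, q* = 2330/11.
With the subsidy, sellers receive ps = pb + 29 for each unit, where pb is the price buyers pay.
Supply in terms of pb becomes qs = -41 + 1.5(pb + 29) = 2.5 + 1.5pb. Setting this equal to demand: 886 - 4pb = 2.5 + 1.5pb, so pb = 1767/11.
Sellers receive ps = 1767/11 + 29 = 2086/11; q' = 886 − 4·(1767/11) = 2678/11.
Buyers' price falls by p* − pb = 1854/11 − 1767/11 = 87/11; sellers' price rises by ps − p* = 2086/11 − 1854/11 = 232/11.
So producers capture (232/11)/29 = 8/11 of each unit of subsidy.

Producer share = 8/11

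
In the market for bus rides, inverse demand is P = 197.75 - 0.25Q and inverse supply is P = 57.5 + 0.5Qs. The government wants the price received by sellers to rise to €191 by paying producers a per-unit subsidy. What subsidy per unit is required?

At a seller price of 191, quantity supplied is -115 + 2·191 = 267.
Buyers absorb 267 only when they pay Pb = 197.75 − 0.25·267 = 131.
s = Ps − Pb = 191 − 131 = 60.

Required subsidy s = €60 per unit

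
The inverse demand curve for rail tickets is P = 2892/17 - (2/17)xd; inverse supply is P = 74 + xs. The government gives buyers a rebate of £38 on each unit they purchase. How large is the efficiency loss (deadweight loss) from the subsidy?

Deadweight loss = £646

Pre-subsidy: 2892/17 - (2/17)x = 74 + x gives x* = 86 and P* = 160.
With the rebate, buyers effectively pay Pb = Ps − 38, where Ps is the price sellers receive.
On the curves, Pb = 2892/17 - (2/17)x and Ps = 74 + x; the wedge Ps − Pb = 38 gives 74 + x − (2892/17 - (2/17)x) = 38, so x' = 120.
Then Pb = 2892/17 − (2/17)·120 = 156 and Ps = 74 + 1·120 = 194.
The subsidy expands output by 120 − 86 = 34 past the efficient level; on those units the gap between marginal cost and willingness to pay runs from 0 up to 38.
DWL = ½ × 38 × 34 = 646.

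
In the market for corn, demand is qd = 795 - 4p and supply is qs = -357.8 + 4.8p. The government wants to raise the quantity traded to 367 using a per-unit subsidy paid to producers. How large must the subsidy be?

At q = 367, invert demand for the buyer price: pb = (795 − 367)/4 = 107; invert supply for the seller price: ps = (367 − (-357.8))/4.8 = 151.
The subsidy must fill the gap: s = ps − pb = 151 − 107 = 44.

Required subsidy s = 44 per unit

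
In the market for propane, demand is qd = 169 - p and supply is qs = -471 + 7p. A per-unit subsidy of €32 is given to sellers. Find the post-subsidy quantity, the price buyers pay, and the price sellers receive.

q' = 117; buyers pay €52; sellers receive €84

Pre-subsidy: 169 - p = -471 + 7p gives p* = 80, q* = 89.
With the subsidy, sellers receive ps = pb + 32 for each unit, where pb is the price buyers pay.
Supply in terms of pb becomes qs = -471 + 7(pb + 32) = -247 + 7pb. Setting this equal to demand: 169 - pb = -247 + 7pb, so pb = 52.
Sellers receive ps = 52 + 32 = 84; q' = 169 − 1·52 = 117.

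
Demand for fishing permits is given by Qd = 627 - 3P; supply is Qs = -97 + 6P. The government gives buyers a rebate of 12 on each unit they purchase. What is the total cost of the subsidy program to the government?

Pre-subsidy: 627 - 3P = -97 + 6P gives P* = 724/9, Q* = 1157/3.
With the rebate, buyers effectively pay Pb = Ps − 12, where Ps is the price sellers receive.
Demand in terms of Ps becomes Qd = 627 − 3(Ps − 12) = 663 - 3Ps. Setting this equal to supply: 663 - 3Ps = -97 + 6Ps, so Ps = 760/9.
Buyers pay Pb = 760/9 − 12 = 652/9; Q' = -97 + 6·(760/9) = 1229/3.
Government outlay = subsidy × quantity = 12 × 1229/3 = 4916.

Government cost = 4916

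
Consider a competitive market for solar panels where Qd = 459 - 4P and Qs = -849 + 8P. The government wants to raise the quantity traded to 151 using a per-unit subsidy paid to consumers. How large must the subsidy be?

Required subsidy s = 48 per unit

At Q = 151, invert demand for the buyer price: Pb = (459 − 151)/4 = 77; invert supply for the seller price: Ps = (151 − (-849))/8 = 125.
The subsidy must fill the gap: s = Ps − Pb = 125 − 77 = 48.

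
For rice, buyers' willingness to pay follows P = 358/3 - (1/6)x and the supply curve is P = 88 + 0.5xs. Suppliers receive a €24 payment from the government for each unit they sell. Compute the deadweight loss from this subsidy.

Deadweight loss = €432

Pre-subsidy: 358/3 - (1/6)x = 88 + 0.5x gives x* = 47 and P* = 111.5.
With the subsidy, sellers receive Ps = Pb + 24 for each unit, where Pb is the price buyers pay.
On the curves, Pb = 358/3 - (1/6)x and Ps = 88 + 0.5x; the wedge Ps − Pb = 24 gives 88 + 0.5x − (358/3 - (1/6)x) = 24, so x' = 83.
Then Pb = 358/3 − (1/6)·83 = 105.5 and Ps = 88 + 0.5·83 = 129.5.
The subsidy expands output by 83 − 47 = 36 past the efficient level; on those units the gap between marginal cost and willingness to pay runs from 0 up to 24.
DWL = ½ × 24 × 36 = 432.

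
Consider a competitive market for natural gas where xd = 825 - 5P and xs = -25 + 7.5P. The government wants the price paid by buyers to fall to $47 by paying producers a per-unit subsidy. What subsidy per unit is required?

Required subsidy s = $35 per unit

At a buyer price of 47, quantity demanded is 825 − 5·47 = 590.
Sellers supply 590 only when they receive Ps with -25 + 7.5·Ps = 590, i.e. Ps = 82.
s = Ps − Pb = 82 − 47 = 35.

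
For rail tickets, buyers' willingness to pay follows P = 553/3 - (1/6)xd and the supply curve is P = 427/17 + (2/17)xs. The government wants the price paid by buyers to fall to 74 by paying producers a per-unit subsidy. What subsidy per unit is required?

Required subsidy s = 29 per unit

At a buyer price of 74, quantity demanded is 1106 − 6·74 = 662.
Sellers supply 662 only when they receive Ps = 427/17 + (2/17)·662 = 103.
s = Ps − Pb = 103 − 74 = 29.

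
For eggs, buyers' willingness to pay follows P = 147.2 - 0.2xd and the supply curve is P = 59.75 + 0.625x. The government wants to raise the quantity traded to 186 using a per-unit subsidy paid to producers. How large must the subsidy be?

Required subsidy s = 66 per unit

At x = 186, from the demand curve buyers pay Pb = 147.2 − 0.2·186 = 110; from the supply curve sellers need Ps = 59.75 + 0.625·186 = 176.
The subsidy must fill the gap: s = Ps − Pb = 176 − 110 = 66.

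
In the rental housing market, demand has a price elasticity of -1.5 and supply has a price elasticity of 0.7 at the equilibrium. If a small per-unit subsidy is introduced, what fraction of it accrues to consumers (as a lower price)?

For a small subsidy around the equilibrium, the benefit split depends on the relative slopes, which at a point are proportional to the elasticities.
Buyer share = εs/(εs + |εd|) = 0.7/(0.7 + 1.5) = 7/22; seller share = |εd|/(εs + |εd|) = 15/22.

Consumer share = 7/22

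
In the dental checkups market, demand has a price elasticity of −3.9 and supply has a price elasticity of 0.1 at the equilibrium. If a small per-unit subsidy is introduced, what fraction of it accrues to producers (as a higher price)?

For a small subsidy around the equilibrium, the benefit split depends on the relative slopes, which at a point are proportional to the elasticities.
Buyer share = εs/(εs + |εd|) = 0.1/(0.1 + 3.9) = 0.025; seller share = |εd|/(εs + |εd|) = 0.975.
So producers capture 0.975 of the subsidy.

Producer share = 0.975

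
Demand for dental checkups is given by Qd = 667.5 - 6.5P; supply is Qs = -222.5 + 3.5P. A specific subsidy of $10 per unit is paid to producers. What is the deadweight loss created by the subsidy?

Deadweight loss = $113.75

Pre-subsidy: 667.5 - 6.5P = -222.5 + 3.5P gives P* = 89, Q* = 89.
With the subsidy, sellers receive Ps = Pb + 10 for each unit, where Pb is the price buyers pay.
Supply in terms of Pb becomes Qs = -222.5 + 3.5(Pb + 10) = -187.5 + 3.5Pb. Setting this equal to demand: 667.5 - 6.5Pb = -187.5 + 3.5Pb, so Pb = 85.5.
Sellers receive Ps = 85.5 + 10 = 95.5; Q' = 667.5 − 6.5·85.5 = 111.75.
The subsidy expands output by 111.75 − 89 = 22.75 past the efficient level; on those units the gap between marginal cost and willingness to pay runs from 0 up to 10.
DWL = ½ × 10 × 22.75 = 113.75.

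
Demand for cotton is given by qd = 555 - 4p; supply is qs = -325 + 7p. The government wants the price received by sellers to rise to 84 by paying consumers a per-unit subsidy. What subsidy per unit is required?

At a seller price of 84, quantity supplied is -325 + 7·84 = 263.
Buyers absorb 263 only when they pay pb with 555 − 4·pb = 263, i.e. pb = 73.
s = ps − pb = 84 − 73 = 11.

Required subsidy s = 11 per unit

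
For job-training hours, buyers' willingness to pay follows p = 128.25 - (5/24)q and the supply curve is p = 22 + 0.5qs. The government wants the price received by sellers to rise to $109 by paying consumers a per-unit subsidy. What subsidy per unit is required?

At a seller price of 109, quantity supplied is -44 + 2·109 = 174.
Buyers absorb 174 only when they pay pb = 128.25 − (5/24)·174 = 92.
s = ps − pb = 109 − 92 = 17.

Required subsidy s = $17 per unit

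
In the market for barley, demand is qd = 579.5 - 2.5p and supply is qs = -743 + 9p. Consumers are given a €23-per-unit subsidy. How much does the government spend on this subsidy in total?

Pre-subsidy: 579.5 - 2.5p = -743 + 9p gives p* = 115, q* = 292.
With the rebate, buyers effectively pay pb = ps − 23, where ps is the price sellers receive.
Demand in terms of ps becomes qd = 579.5 − 2.5(ps − 23) = 637 - 2.5ps. Setting this equal to supply: 637 - 2.5ps = -743 + 9ps, so ps = 120.
Buyers pay pb = 120 − 23 = 97; q' = -743 + 9·120 = 337.
Government outlay = subsidy × quantity = 23 × 337 = 7751.

Government cost = €7751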